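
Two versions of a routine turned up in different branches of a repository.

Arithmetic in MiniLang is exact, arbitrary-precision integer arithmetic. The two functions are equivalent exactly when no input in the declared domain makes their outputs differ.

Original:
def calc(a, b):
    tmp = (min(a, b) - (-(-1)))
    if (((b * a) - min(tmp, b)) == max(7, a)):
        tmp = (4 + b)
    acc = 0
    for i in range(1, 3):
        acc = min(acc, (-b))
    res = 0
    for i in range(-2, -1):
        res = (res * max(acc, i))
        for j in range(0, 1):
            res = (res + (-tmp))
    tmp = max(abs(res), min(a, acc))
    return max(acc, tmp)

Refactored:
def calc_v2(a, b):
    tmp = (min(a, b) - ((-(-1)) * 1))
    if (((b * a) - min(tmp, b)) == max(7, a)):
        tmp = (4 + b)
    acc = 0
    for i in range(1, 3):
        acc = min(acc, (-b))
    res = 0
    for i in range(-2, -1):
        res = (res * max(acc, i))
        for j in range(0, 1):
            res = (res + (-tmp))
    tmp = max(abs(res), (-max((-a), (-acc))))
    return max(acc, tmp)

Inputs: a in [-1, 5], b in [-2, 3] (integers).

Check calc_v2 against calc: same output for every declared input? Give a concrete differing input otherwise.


Equivalent — the differences include constant usage differs; min/max/abs usage differs; arithmetic usage differs, yet no declared input distinguishes the two.
Spot check at a=0, b=0 — calc: tmp = -1; (((b * a) - min(tmp, b)) == max(7, a)) -> false; acc = 0; [i=1]; acc = 0; [i=2]; acc = 0; res = 0; [i=-2]; res = 0; [j=0]; res = 1; tmp = 1; return 1. calc_v2: tmp = -1; (((b * a) - min(tmp, b)) == max(7, a)) -> false; acc = 0; [i=1]; acc = 0; [i=2]; acc = 0; res = 0; [i=-2]; res = 0; [j=0]; res = 1; tmp = 1; return 1. Both give 1.
Every one of the 42 inputs gives matching results.
verdict: equivalent


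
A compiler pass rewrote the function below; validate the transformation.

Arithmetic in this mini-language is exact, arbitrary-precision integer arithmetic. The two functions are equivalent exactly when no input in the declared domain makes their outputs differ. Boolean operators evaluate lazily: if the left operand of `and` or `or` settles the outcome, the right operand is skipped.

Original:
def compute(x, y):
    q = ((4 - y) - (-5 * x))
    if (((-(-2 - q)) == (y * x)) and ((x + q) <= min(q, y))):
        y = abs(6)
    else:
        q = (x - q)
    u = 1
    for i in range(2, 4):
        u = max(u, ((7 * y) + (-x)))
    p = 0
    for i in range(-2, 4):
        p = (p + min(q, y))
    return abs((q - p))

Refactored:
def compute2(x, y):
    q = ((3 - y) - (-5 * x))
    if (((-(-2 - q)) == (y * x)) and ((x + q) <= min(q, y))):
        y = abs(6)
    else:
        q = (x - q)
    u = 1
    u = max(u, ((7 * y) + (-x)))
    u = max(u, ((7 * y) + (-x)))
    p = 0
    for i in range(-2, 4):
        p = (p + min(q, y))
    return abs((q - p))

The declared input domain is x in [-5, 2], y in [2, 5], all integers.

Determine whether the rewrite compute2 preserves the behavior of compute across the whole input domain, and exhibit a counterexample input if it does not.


Consider the input x=-5, y=2.
compute: q becomes -23; next (((-(-2 - q)) == (y * x)) and ((x + q) <= min(q, y))) evaluates to false; next q becomes 18; next u becomes 1; next at i=2:; next u becomes 19; next at i=3:; next u becomes 19; next p becomes 0; next at i=-2:; next p becomes 2; next at i=-1:; next p becomes 4; next at i=0:; next p becomes 6; next at i=1:; next p becomes 8; next at i=2:; next p becomes 10; next at i=3:; next p becomes 12; next final value 6
compute2: q becomes -24; next (((-(-2 - q)) == (y * x)) and ((x + q) <= min(q, y))) evaluates to false; next q becomes 19; next u becomes 1; next u becomes 19; next u becomes 19; next p becomes 0; next at i=-2:; next p becomes 2; next at i=-1:; next p becomes 4; next at i=0:; next p becomes 6; next at i=1:; next p becomes 8; next at i=2:; next p becomes 10; next at i=3:; next p becomes 12; next final value 7
6 and 7 differ, so these are not the same function on this domain.
verdict: not equivalent; witness: x=-5, y=2


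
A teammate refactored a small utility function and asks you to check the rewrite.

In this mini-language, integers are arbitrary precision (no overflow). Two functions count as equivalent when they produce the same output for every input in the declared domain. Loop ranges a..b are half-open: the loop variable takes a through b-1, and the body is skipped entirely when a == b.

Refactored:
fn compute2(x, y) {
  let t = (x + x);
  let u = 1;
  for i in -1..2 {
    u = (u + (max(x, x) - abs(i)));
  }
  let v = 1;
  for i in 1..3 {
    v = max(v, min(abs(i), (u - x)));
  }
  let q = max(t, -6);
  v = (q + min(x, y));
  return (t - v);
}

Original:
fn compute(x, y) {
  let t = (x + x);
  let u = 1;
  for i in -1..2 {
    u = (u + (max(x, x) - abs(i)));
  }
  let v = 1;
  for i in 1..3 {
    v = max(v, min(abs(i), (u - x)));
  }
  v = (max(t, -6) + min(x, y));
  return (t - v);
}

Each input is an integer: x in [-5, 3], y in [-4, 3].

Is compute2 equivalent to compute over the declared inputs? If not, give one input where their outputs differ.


The two are interchangeable: local variable names differ, statement counts differ, and every declared input agrees.
Tracing x=-3, y=3: compute: t becomes -6; next u becomes 1; next at i=-1:; next u becomes -3; next at i=0:; next u becomes -6; next at i=1:; next u becomes -10; next v becomes 1; next at i=1:; next v becomes 1; next at i=2:; next v becomes 1; next v becomes -9; next final value 3 | compute2: t becomes -6; next u becomes 1; next at i=-1:; next u becomes -3; next at i=0:; next u becomes -6; next at i=1:; next u becomes -10; next v becomes 1; next at i=1:; next v becomes 1; next at i=2:; next v becomes 1; next q becomes -6; next v becomes -9; next final value 3 — matching result 3.
Across all 72 domain points the two functions coincide.
verdict: equivalent


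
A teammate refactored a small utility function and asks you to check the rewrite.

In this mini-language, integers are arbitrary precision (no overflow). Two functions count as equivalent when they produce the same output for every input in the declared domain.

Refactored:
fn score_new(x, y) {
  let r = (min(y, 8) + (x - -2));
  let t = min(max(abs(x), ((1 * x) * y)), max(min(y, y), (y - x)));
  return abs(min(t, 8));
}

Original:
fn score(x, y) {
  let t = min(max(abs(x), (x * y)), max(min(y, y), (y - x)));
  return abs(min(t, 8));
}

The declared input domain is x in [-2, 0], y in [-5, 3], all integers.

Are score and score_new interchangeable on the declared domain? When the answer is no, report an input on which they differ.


Reading the diff, among the changes: arithmetic usage differs; and statement counts differ; and local variable names differ; and min/max/abs usage differs; and constant usage differs.
As a probe, take x=0, y=0: score runs t=0, then returns 0; score_new runs r=2, then t=0, then returns 0; both end at 0.
Sweeping the whole domain (27 inputs) finds no disagreement.
verdict: equivalent


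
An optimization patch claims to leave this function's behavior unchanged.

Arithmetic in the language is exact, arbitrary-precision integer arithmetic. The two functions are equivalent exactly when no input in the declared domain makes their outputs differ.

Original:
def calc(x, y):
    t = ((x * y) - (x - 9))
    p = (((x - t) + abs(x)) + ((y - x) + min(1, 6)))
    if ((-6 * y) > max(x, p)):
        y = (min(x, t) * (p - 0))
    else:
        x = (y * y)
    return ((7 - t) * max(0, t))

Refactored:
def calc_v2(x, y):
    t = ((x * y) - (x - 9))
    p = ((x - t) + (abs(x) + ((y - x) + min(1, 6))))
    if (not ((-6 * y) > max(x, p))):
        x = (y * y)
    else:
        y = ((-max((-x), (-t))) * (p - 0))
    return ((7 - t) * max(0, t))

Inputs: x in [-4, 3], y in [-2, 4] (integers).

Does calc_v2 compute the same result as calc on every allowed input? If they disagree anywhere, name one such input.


Equivalent — the differences include boolean connective usage differs; min/max/abs usage differs, yet no declared input distinguishes the two.
One worked example (x=-4, y=4) — calc: t := -3 | p := 12 | ((-6 * y) > max(x, p)): false | x := 16 | result 0; calc_v2: t := -3 | p := 12 | (not ((-6 * y) > max(x, p))): true | x := 16 | result 0; agreement on 0.
Sweeping the whole domain (56 inputs) finds no disagreement.
verdict: equivalent


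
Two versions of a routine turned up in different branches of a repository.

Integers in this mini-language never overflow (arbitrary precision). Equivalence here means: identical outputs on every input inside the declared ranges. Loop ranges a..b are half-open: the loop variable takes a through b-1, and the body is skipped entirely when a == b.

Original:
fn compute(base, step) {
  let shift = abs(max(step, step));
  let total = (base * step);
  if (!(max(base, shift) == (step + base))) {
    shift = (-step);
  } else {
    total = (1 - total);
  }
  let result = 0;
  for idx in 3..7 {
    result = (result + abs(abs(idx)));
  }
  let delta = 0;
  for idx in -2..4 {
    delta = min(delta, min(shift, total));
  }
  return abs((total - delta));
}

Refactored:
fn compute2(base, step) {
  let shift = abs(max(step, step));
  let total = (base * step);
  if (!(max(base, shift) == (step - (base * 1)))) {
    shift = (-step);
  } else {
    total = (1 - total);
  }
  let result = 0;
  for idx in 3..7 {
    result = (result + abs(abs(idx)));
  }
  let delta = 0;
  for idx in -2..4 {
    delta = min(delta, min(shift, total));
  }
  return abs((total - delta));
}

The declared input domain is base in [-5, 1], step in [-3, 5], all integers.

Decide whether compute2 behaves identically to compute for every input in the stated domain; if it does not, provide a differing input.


The rewrite breaks on base=-4, step=-2, where the results are 8 and 0.
compute: shift = 2; total = 8; (!(max(base, shift) == (step + base))) -> true; shift = 2; result = 0; [idx=3]; result = 3; [idx=4]; result = 7; [idx=5]; result = 12; [idx=6]; result = 18; delta = 0; [idx=-2]; delta = 0; [idx=-1]; delta = 0; [idx=0]; delta = 0; [idx=1]; delta = 0; [idx=2]; delta = 0; [idx=3]; delta = 0; return 8
compute2: shift = 2; total = 8; (!(max(base, shift) == (step - (base * 1)))) -> false; total = -7; result = 0; [idx=3]; result = 3; [idx=4]; result = 7; [idx=5]; result = 12; [idx=6]; result = 18; delta = 0; [idx=-2]; delta = -7; [idx=-1]; delta = -7; [idx=0]; delta = -7; [idx=1]; delta = -7; [idx=2]; delta = -7; [idx=3]; delta = -7; return 0
verdict: not equivalent; witness: base=-4, step=-2


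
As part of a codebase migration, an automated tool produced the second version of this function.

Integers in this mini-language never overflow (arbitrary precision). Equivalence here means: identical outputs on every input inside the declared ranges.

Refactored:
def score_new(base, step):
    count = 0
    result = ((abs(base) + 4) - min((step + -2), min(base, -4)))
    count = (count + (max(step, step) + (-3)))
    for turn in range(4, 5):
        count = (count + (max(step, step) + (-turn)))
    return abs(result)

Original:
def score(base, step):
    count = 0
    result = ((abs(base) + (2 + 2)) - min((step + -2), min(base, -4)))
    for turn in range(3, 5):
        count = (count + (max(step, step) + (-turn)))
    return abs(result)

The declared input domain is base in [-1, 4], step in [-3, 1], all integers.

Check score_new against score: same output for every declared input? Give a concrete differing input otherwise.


Comparing the listings, the differences include: min/max/abs usage differs; also constant usage differs; also loop structure differs; also statement counts differ; also arithmetic usage differs.
Spot check at base=3, step=1 — score: count = 0; result = 11; [turn=3]; count = -2; [turn=4]; count = -5; return 11. score_new: count = 0; result = 11; count = -2; [turn=4]; count = -5; return 11. Both give 11.
Sweeping the whole domain (30 inputs) finds no disagreement.
verdict: equivalent


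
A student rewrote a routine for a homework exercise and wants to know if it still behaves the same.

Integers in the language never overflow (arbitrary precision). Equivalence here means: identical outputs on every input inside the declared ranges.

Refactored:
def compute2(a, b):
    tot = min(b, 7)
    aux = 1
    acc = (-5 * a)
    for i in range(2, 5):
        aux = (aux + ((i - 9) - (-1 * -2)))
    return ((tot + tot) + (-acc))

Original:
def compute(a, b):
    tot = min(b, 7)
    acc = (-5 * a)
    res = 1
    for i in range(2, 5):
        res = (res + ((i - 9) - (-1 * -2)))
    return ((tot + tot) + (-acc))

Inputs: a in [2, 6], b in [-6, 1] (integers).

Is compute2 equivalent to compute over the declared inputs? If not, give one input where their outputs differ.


Although local variable names differ, 40/40 inputs agree.
verdict: equivalent


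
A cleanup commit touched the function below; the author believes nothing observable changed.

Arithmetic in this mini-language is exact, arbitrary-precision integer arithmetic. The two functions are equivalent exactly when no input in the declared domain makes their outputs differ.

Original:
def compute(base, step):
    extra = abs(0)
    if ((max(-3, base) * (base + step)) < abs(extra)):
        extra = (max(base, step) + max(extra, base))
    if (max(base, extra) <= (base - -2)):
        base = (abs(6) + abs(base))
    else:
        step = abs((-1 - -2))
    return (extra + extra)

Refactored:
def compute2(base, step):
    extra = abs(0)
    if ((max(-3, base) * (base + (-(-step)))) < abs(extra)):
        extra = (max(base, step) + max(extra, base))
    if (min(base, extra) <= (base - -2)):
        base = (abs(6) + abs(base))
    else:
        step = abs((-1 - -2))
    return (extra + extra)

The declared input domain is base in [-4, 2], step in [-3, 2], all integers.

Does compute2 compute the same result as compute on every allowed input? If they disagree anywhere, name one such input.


The edit looks behavioral (`max(base, extra)` became `min(base, extra)`), but over these ranges it never changes the outcome.
Tracing base=0, step=2: compute: extra=0, then ((max(-3, base) * (base + step)) < abs(extra)) is false, then (max(base, extra) <= (base - -2)) is true, then base=6, then returns 0 | compute2: extra=0, then ((max(-3, base) * (base + (-(-step)))) < abs(extra)) is false, then (min(base, extra) <= (base - -2)) is true, then base=6, then returns 0 — matching result 0.
An exhaustive pass over the 42 declared inputs shows identical outputs.
verdict: equivalent


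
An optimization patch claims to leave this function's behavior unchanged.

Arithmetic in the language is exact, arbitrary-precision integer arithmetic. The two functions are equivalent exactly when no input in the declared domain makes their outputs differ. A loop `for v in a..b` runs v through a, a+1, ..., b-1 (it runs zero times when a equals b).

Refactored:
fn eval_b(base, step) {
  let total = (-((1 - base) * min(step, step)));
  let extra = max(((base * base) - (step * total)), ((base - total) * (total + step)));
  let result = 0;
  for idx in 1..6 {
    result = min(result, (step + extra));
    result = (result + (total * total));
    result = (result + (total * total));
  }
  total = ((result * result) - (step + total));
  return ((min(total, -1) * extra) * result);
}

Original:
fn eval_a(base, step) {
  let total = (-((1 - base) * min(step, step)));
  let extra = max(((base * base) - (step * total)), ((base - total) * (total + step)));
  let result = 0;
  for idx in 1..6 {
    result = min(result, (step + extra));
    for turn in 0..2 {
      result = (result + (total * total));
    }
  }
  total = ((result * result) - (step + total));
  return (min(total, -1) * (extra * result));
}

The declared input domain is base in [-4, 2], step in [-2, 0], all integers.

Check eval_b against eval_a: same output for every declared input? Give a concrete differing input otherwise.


The two versions differ — the changes include arithmetic usage differs, and loop structure differs, and local variable names differ.
As a probe, take base=1, step=-1: eval_a runs total becomes 0; next extra becomes 1; next result becomes 0; next at idx=1:; next result becomes 0; next at turn=0:; next result becomes 0; next at turn=1:; next result becomes 0; next at idx=2:; next result becomes 0; next at turn=0:; next result becomes 0; next at turn=1:; next result becomes 0; next at idx=3:; next result becomes 0; next at turn=0:; next result becomes 0; next at turn=1:; next result becomes 0; next at idx=4:; next result becomes 0; next at turn=0:; next result becomes 0; next at turn=1:; next result becomes 0; next at idx=5:; next result becomes 0; next at turn=0:; next result becomes 0; next at turn=1:; next result becomes 0; next total becomes 1; next final value 0; eval_b runs total becomes 0; next extra becomes 1; next result becomes 0; next at idx=1:; next result becomes 0; next result becomes 0; next result becomes 0; next at idx=2:; next result becomes 0; next result becomes 0; next result becomes 0; next at idx=3:; next result becomes 0; next result becomes 0; next result becomes 0; next at idx=4:; next result becomes 0; next result becomes 0; next result becomes 0; next at idx=5:; next result becomes 0; next result becomes 0; next result becomes 0; next total becomes 1; next final value 0; both end at 0.
Every one of the 21 inputs gives matching results.
verdict: equivalent


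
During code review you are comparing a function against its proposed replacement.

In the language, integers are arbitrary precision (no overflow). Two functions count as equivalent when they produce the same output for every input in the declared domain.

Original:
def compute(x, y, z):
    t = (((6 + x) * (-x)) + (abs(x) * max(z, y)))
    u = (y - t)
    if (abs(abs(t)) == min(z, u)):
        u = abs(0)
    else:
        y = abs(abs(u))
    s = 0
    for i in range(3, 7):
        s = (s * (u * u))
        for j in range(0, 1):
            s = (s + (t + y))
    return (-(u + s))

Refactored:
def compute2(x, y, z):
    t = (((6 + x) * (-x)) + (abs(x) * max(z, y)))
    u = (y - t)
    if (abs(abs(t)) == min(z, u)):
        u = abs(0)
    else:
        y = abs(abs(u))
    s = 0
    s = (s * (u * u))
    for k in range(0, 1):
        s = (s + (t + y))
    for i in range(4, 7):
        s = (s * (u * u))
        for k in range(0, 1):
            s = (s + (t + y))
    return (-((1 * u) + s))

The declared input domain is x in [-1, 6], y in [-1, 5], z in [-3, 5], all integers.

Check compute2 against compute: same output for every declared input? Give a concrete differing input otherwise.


Changes here: loop structure differs; statement counts differ; constant usage differs; arithmetic usage differs; local variable names differ; the full 504-point sweep finds no disagreement.
verdict: equivalent


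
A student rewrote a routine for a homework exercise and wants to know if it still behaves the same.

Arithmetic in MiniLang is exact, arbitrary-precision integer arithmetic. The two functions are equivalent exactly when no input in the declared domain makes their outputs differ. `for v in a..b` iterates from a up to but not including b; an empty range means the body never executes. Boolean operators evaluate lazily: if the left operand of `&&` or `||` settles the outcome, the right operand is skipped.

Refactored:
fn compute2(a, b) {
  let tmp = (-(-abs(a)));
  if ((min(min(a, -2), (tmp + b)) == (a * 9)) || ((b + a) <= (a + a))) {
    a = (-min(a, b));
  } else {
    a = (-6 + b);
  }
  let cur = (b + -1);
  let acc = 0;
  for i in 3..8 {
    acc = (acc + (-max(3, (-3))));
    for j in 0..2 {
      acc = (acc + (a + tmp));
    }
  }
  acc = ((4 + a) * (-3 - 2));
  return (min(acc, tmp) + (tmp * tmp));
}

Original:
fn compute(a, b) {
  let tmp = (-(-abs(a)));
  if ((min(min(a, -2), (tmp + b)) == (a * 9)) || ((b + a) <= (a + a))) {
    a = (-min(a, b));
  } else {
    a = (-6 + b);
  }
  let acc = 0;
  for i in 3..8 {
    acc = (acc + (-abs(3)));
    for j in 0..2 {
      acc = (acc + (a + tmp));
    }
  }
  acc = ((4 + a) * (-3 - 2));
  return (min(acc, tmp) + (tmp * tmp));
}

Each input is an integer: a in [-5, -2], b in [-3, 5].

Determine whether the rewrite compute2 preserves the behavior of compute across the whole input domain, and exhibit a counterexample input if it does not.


The two versions differ — the changes include local variable names differ, and statement counts differ, and constant usage differs, and min/max/abs usage differs, and arithmetic usage differs.
One worked example (a=-4, b=2) — compute: tmp=4, then ((min(min(a, -2), (tmp + b)) == (a * 9)) || ((b + a) <= (a + a))) is false, then a=-4, then acc=0, then (i=3), then acc=-3, then (j=0), then acc=-3, then (j=1), then acc=-3, then (i=4), then acc=-6, then (j=0), then acc=-6, then (j=1), then acc=-6, then (i=5), then acc=-9, then (j=0), then acc=-9, then (j=1), then acc=-9, then (i=6), then acc=-12, then (j=0), then acc=-12, then (j=1), then acc=-12, then (i=7), then acc=-15, then (j=0), then acc=-15, then (j=1), then acc=-15, then acc=0, then returns 16; compute2: tmp=4, then ((min(min(a, -2), (tmp + b)) == (a * 9)) || ((b + a) <= (a + a))) is false, then a=-4, then cur=1, then acc=0, then (i=3), then acc=-3, then (j=0), then acc=-3, then (j=1), then acc=-3, then (i=4), then acc=-6, then (j=0), then acc=-6, then (j=1), then acc=-6, then (i=5), then acc=-9, then (j=0), then acc=-9, then (j=1), then acc=-9, then (i=6), then acc=-12, then (j=0), then acc=-12, then (j=1), then acc=-12, then (i=7), then acc=-15, then (j=0), then acc=-15, then (j=1), then acc=-15, then acc=0, then returns 16; agreement on 16.
Every one of the 36 inputs gives matching results.
verdict: equivalent


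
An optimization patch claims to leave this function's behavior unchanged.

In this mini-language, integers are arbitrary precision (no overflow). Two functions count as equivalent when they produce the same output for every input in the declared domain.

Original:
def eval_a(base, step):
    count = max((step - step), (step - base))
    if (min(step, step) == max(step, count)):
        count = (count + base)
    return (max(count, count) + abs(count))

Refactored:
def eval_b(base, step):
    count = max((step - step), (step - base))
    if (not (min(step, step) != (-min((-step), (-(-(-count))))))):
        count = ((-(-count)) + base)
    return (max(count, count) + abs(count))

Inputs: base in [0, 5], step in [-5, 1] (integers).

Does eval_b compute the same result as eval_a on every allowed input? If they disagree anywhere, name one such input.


Side by side, the visible changes include: comparison usage differs, and boolean connective usage differs, and min/max/abs usage differs.
Tracing base=2, step=1: eval_a: count=0, then (min(step, step) == max(step, count)) is true, then count=2, then returns 4 | eval_b: count=0, then (not (min(step, step) != (-min((-step), (-(-(-count))))))) is true, then count=2, then returns 4 — matching result 4.
Checked all 42 inputs in the declared domain: the outputs agree on every one.
verdict: equivalent


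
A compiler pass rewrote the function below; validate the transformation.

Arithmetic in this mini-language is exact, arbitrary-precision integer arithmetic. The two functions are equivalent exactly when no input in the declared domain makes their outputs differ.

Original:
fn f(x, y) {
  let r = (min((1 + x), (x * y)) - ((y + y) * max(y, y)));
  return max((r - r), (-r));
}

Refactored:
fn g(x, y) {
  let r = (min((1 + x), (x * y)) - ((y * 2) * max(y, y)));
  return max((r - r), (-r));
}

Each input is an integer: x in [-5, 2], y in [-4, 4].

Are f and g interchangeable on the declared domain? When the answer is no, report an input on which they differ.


Comparing the listings, the differences include: constant usage differs, and arithmetic usage differs.
Tracing x=0, y=1: f: r=-2, then returns 2 | g: r=-2, then returns 2 — matching result 2.
Every one of the 72 inputs gives matching results.
verdict: equivalent


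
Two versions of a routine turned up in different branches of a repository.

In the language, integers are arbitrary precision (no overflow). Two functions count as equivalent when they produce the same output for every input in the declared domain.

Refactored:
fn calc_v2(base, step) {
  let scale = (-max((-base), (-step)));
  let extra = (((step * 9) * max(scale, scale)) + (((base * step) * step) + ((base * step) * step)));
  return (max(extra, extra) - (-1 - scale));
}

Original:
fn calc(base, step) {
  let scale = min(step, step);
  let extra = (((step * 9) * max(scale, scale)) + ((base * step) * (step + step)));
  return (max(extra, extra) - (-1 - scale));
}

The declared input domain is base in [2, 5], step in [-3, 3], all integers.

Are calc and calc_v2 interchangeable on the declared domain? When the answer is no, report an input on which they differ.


Run the pair on base=2, step=3.
calc: scale = 3; extra = 117; return 121
calc_v2: scale = 2; extra = 90; return 93
121 against 93: the behavior changed.
verdict: not equivalent; witness: base=2, step=3


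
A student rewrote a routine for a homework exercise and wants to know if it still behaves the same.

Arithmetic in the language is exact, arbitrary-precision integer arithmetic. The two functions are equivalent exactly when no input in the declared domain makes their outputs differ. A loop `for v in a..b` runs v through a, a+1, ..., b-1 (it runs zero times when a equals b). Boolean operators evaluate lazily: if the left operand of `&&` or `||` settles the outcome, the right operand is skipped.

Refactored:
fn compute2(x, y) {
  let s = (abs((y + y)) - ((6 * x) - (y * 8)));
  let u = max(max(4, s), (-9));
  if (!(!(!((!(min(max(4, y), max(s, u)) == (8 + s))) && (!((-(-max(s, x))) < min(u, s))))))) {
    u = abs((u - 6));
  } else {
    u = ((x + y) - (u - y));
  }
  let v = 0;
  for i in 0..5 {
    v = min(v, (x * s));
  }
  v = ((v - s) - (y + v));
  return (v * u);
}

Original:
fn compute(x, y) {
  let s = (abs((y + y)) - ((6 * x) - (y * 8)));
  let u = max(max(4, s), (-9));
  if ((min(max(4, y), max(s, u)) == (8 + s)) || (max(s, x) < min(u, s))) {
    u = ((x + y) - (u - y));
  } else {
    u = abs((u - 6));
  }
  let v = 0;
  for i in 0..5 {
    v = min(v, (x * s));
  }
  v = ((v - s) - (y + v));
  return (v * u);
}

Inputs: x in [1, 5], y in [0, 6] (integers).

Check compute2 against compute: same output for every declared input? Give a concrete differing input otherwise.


There is a counterexample at x=1, y=0: 12 on one side, -18 on the other.
compute: s = -6; u = 4; ((min(max(4, y), max(s, u)) == (8 + s)) || (max(s, x) < min(u, s))) -> false; u = 2; v = 0; [i=0]; v = -6; [i=1]; v = -6; [i=2]; v = -6; [i=3]; v = -6; [i=4]; v = -6; v = 6; return 12
compute2: s = -6; u = 4; (!(!(!((!(min(max(4, y), max(s, u)) == (8 + s))) && (!((-(-max(s, x))) < min(u, s))))))) -> false; u = -3; v = 0; [i=0]; v = -6; [i=1]; v = -6; [i=2]; v = -6; [i=3]; v = -6; [i=4]; v = -6; v = 6; return -18
verdict: not equivalent; witness: x=1, y=0


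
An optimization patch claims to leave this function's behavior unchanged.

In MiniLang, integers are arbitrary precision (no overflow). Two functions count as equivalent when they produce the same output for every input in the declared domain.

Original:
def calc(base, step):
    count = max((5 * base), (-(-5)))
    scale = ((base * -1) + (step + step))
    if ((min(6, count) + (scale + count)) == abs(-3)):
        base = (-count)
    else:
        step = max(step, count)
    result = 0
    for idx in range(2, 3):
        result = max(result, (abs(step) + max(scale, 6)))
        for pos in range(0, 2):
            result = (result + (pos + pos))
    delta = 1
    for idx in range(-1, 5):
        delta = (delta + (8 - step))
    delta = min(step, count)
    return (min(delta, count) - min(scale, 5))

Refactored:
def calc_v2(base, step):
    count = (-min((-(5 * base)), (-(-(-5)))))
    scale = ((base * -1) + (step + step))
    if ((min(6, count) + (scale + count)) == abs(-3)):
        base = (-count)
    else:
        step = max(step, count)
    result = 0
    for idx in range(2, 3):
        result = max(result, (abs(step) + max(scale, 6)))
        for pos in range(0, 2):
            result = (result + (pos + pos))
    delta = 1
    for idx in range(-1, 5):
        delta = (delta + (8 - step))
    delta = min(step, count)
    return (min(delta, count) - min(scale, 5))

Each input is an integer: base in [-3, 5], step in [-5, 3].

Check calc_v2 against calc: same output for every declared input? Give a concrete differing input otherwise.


Although min/max/abs usage differs, 81/81 inputs agree.
verdict: equivalent


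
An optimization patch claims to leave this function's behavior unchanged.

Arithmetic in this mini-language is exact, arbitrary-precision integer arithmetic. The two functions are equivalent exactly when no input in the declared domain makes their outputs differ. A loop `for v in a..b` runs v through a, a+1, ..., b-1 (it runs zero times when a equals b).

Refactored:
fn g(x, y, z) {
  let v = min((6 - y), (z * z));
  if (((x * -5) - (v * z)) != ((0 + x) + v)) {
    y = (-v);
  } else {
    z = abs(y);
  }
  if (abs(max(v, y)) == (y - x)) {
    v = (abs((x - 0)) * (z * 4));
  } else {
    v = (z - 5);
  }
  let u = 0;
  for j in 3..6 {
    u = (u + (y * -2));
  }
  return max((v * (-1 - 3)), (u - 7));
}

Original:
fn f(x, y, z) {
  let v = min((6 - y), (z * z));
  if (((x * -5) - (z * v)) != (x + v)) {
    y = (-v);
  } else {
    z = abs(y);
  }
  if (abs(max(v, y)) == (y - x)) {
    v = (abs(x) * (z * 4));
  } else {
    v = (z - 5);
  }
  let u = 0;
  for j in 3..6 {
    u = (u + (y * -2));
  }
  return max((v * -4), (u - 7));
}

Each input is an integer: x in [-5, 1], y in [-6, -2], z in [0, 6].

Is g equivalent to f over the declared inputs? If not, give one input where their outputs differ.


Changes here: constant usage differs, arithmetic usage differs; the full 245-point sweep finds no disagreement.
verdict: equivalent


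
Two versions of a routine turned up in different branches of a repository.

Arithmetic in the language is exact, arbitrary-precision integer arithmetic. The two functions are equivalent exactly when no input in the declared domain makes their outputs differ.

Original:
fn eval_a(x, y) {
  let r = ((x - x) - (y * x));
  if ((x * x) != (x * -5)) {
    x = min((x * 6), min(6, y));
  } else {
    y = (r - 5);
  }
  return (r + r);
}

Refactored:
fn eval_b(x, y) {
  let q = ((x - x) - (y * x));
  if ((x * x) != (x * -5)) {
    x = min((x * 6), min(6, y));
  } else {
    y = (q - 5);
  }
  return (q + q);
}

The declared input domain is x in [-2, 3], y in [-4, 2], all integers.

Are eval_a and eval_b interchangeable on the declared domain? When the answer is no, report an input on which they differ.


Behavior is preserved: although local variable names differ, the outputs never diverge.
Spot check at x=3, y=-2 — eval_a: r=6, then ((x * x) != (x * -5)) is true, then x=-2, then returns 12. eval_b: q=6, then ((x * x) != (x * -5)) is true, then x=-2, then returns 12. Both give 12.
Every one of the 42 inputs gives matching results.
verdict: equivalent


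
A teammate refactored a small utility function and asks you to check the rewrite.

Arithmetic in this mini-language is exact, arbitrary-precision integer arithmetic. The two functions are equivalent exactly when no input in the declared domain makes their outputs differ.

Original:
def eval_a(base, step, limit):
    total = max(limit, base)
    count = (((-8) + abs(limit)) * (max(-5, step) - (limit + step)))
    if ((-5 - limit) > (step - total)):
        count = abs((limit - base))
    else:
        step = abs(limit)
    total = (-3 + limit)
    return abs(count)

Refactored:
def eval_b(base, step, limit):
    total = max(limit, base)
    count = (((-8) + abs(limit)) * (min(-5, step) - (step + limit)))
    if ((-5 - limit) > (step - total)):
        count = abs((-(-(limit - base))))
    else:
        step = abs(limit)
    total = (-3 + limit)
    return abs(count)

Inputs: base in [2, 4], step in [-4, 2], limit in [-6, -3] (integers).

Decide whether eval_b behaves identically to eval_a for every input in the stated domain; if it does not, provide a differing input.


The rewrite breaks on base=2, step=0, limit=-3, where the results are 15 and 10.
eval_a: total becomes 2; next count becomes -15; next ((-5 - limit) > (step - total)) evaluates to false; next step becomes 3; next total becomes -6; next final value 15
eval_b: total becomes 2; next count becomes 10; next ((-5 - limit) > (step - total)) evaluates to false; next step becomes 3; next total becomes -6; next final value 10
verdict: not equivalent; witness: base=2, step=0, limit=-3


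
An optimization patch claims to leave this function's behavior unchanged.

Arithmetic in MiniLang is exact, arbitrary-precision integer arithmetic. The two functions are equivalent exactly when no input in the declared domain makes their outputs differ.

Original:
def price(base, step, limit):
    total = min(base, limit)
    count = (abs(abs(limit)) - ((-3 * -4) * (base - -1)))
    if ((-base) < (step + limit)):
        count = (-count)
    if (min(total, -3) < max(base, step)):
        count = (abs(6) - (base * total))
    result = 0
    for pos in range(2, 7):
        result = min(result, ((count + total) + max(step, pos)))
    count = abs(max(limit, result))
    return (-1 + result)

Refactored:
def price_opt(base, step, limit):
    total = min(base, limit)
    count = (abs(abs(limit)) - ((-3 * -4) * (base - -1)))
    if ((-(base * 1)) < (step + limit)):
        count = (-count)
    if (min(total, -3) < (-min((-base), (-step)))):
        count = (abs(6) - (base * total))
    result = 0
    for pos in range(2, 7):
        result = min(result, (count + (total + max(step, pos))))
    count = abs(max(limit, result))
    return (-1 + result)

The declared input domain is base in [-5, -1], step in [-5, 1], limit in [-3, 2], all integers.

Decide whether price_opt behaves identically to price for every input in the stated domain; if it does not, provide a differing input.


This is a faithful refactor — arithmetic usage differs, constant usage differs, min/max/abs usage differs, but the computed results match everywhere.
Tracing base=-3, step=-4, limit=-2: price: total=-3, then count=26, then ((-base) < (step + limit)) is false, then (min(total, -3) < max(base, step)) is false, then result=0, then (pos=2), then result=0, then (pos=3), then result=0, then (pos=4), then result=0, then (pos=5), then result=0, then (pos=6), then result=0, then count=0, then returns -1 | price_opt: total=-3, then count=26, then ((-(base * 1)) < (step + limit)) is false, then (min(total, -3) < (-min((-base), (-step)))) is false, then result=0, then (pos=2), then result=0, then (pos=3), then result=0, then (pos=4), then result=0, then (pos=5), then result=0, then (pos=6), then result=0, then count=0, then returns -1 — matching result -1.
Checked all 210 inputs in the declared domain: the outputs agree on every one.
verdict: equivalent


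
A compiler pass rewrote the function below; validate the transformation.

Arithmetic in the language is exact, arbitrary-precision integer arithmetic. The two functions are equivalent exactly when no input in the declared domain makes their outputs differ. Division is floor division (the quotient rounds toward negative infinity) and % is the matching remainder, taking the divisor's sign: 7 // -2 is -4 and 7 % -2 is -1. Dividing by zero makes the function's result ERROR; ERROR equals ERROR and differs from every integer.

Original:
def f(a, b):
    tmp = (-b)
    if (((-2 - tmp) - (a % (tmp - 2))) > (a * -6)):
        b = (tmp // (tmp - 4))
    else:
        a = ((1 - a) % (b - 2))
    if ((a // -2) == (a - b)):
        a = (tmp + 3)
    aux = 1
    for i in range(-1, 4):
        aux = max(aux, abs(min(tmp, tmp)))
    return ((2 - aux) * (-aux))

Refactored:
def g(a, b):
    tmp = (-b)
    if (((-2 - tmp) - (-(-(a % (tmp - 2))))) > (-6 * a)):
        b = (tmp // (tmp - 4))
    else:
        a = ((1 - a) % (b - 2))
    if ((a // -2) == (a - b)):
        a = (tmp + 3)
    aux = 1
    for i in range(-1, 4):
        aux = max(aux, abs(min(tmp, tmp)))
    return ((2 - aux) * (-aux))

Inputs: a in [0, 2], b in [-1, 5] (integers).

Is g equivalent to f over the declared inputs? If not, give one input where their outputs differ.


Reading the diff, among the changes: same computation, different form.
As a probe, take a=2, b=4: f runs tmp = -4; (((-2 - tmp) - (a % (tmp - 2))) > (a * -6)) -> true; b = 0; ((a // -2) == (a - b)) -> false; aux = 1; [i=-1]; aux = 4; [i=0]; aux = 4; [i=1]; aux = 4; [i=2]; aux = 4; [i=3]; aux = 4; return 8; g runs tmp = -4; (((-2 - tmp) - (-(-(a % (tmp - 2))))) > (-6 * a)) -> true; b = 0; ((a // -2) == (a - b)) -> false; aux = 1; [i=-1]; aux = 4; [i=0]; aux = 4; [i=1]; aux = 4; [i=2]; aux = 4; [i=3]; aux = 4; return 8; both end at 8.
Across all 21 domain points the two functions coincide.
verdict: equivalent


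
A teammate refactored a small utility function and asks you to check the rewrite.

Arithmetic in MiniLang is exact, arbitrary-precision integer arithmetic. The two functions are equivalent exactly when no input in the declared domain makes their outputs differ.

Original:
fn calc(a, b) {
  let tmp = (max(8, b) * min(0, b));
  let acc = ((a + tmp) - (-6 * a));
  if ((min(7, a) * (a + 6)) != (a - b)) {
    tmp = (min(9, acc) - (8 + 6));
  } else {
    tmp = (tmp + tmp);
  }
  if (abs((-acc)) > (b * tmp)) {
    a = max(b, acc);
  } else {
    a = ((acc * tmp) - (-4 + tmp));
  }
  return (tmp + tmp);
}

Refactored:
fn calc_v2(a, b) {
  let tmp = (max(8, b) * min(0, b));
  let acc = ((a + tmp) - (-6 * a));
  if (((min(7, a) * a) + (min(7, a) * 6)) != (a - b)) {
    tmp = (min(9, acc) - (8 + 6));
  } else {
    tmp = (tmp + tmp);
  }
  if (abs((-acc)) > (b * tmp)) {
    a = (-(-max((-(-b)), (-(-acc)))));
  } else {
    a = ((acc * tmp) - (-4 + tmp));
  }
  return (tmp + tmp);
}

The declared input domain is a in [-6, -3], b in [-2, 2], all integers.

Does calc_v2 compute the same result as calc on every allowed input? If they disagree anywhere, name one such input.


The two are interchangeable: constant usage differs; arithmetic usage differs; min/max/abs usage differs, and every declared input agrees.
Tracing a=-4, b=1: calc: tmp becomes 0; next acc becomes -28; next ((min(7, a) * (a + 6)) != (a - b)) evaluates to true; next tmp becomes -42; next (abs((-acc)) > (b * tmp)) evaluates to true; next a becomes 1; next final value -84 | calc_v2: tmp becomes 0; next acc becomes -28; next (((min(7, a) * a) + (min(7, a) * 6)) != (a - b)) evaluates to true; next tmp becomes -42; next (abs((-acc)) > (b * tmp)) evaluates to true; next a becomes 1; next final value -84 — matching result -84.
Sweeping the whole domain (20 inputs) finds no disagreement.
verdict: equivalent


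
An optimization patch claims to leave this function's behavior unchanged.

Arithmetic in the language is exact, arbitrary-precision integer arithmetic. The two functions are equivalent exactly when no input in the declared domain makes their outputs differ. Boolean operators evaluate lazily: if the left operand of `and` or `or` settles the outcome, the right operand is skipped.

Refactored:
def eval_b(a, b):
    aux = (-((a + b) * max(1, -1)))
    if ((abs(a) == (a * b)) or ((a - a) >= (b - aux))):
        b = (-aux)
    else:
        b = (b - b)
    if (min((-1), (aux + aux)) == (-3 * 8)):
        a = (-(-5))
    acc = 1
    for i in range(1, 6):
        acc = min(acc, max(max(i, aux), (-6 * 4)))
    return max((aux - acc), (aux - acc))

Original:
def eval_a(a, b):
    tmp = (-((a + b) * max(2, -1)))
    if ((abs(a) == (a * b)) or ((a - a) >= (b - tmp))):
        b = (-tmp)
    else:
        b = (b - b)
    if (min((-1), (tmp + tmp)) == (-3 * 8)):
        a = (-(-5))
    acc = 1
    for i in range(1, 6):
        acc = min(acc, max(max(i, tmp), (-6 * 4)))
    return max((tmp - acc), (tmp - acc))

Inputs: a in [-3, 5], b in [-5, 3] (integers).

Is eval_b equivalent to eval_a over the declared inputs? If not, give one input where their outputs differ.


Evaluate both at a=-3, b=-5.
eval_a: tmp = 16; ((abs(a) == (a * b)) or ((a - a) >= (b - tmp))) -> true; b = -16; (min((-1), (tmp + tmp)) == (-3 * 8)) -> false; acc = 1; [i=1]; acc = 1; [i=2]; acc = 1; [i=3]; acc = 1; [i=4]; acc = 1; [i=5]; acc = 1; return 15
eval_b: aux = 8; ((abs(a) == (a * b)) or ((a - a) >= (b - aux))) -> true; b = -8; (min((-1), (aux + aux)) == (-3 * 8)) -> false; acc = 1; [i=1]; acc = 1; [i=2]; acc = 1; [i=3]; acc = 1; [i=4]; acc = 1; [i=5]; acc = 1; return 7
15 against 7: the behavior changed.
verdict: not equivalent; witness: a=-3, b=-5
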